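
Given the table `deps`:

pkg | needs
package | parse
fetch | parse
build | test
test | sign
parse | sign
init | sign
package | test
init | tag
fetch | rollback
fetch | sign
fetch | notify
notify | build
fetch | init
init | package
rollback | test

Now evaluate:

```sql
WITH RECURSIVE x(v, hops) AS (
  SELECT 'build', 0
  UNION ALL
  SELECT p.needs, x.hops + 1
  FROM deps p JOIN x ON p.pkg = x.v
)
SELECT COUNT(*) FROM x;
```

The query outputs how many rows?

Base: (build, hops=0).
Iteration 1: edges from {build} -> (test, hops=1).
Iteration 2: edges from {test} -> (sign, hops=2).
Iteration 3: no outgoing edges from {sign}; recursion stops.
Total rows emitted: 3.

3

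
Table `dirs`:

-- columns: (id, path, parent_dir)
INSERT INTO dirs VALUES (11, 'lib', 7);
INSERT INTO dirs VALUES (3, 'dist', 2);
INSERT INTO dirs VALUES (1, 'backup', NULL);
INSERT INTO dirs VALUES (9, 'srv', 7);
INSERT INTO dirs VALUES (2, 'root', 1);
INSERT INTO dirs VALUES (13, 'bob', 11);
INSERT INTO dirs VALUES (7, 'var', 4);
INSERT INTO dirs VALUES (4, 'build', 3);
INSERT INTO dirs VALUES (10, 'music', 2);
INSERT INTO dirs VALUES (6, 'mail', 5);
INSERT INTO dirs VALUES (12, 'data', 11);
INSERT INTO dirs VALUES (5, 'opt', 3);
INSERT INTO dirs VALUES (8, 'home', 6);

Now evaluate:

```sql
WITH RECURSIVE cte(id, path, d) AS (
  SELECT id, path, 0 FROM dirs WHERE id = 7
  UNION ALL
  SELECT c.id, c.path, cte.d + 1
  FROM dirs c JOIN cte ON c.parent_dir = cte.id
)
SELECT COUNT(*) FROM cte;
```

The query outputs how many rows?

Base: id=7 (var) at d 0.
Iteration 1: rows with parent_dir in {7} -> srv (id 9, d 1), lib (id 11, d 1).
Iteration 2: rows with parent_dir in {9,11} -> data (id 12, d 2), bob (id 13, d 2).
Iteration 3: no rows with parent_dir in {12,13}; recursion stops.
Total rows emitted: 5.

5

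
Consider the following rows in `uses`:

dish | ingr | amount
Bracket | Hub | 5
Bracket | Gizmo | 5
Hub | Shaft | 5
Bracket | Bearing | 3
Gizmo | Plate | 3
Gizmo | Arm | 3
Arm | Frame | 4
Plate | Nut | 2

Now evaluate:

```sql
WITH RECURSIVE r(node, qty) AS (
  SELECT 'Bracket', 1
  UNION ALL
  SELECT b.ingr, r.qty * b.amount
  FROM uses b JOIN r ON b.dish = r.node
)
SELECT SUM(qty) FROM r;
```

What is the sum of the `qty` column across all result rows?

159

Base: (Bracket, qty=1).
Iteration 1: components of {Bracket} -> Bearing = 1*3 = 3, Gizmo = 1*5 = 5, Hub = 1*5 = 5.
Iteration 2: components of {Bearing,Gizmo,Hub} -> Arm = 5*3 = 15, Plate = 5*3 = 15, Shaft = 5*5 = 25.
Iteration 3: components of {Arm,Plate,Shaft} -> Frame = 15*4 = 60, Nut = 15*2 = 30.
Iteration 4: no further components; recursion stops.
SUM(qty) = 1 + 5 + 5 + 3 + 25 + 15 + 15 + 30 + 60 = 159.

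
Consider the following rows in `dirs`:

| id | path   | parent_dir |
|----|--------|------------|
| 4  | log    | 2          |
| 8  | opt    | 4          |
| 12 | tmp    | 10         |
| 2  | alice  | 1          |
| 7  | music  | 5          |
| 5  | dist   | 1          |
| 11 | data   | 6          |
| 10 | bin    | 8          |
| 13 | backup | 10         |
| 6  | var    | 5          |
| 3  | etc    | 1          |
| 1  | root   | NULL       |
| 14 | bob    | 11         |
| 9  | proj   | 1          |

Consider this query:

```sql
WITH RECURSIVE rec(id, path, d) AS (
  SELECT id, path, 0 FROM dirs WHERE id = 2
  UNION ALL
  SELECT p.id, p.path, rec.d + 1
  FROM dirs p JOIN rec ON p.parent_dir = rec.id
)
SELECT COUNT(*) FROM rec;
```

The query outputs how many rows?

6

Base: id=2 (alice) at d 0.
Iteration 1: rows with parent_dir in {2} -> log (id 4, d 1).
Iteration 2: rows with parent_dir in {4} -> opt (id 8, d 2).
Iteration 3: rows with parent_dir in {8} -> bin (id 10, d 3).
Iteration 4: rows with parent_dir in {10} -> tmp (id 12, d 4), backup (id 13, d 4).
Iteration 5: no rows with parent_dir in {12,13}; recursion stops.
Total rows emitted: 6.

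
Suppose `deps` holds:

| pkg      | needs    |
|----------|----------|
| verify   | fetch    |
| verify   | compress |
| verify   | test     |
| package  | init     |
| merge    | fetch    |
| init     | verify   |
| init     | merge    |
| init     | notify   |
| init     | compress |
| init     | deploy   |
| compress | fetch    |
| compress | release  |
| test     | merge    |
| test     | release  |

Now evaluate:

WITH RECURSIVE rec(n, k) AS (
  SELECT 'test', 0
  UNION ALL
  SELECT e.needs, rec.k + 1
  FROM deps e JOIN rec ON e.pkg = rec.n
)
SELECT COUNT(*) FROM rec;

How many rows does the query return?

Base: (test, k=0).
Iteration 1: edges from {test} -> (merge, k=1), (release, k=1).
Iteration 2: edges from {merge,release} -> (fetch, k=2).
Iteration 3: no outgoing edges from {fetch}; recursion stops.
Total rows emitted: 4.

4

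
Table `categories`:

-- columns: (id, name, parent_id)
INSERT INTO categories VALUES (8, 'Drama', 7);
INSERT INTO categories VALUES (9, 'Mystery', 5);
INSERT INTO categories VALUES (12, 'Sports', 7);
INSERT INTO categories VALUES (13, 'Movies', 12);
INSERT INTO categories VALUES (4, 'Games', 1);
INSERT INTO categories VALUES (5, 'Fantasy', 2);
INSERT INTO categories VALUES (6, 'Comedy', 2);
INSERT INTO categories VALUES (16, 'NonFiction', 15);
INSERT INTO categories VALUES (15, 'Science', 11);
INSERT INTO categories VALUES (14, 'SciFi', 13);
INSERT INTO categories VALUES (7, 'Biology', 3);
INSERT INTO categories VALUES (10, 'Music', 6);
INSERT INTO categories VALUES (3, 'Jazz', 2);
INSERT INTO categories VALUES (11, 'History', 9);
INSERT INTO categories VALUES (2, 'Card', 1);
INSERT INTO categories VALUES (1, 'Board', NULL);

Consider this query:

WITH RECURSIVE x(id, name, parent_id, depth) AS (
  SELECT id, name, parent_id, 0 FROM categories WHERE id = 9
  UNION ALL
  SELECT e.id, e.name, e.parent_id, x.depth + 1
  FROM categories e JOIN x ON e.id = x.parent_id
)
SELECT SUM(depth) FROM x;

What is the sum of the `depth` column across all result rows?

6

Base: id=9 (Mystery), parent_id=5, depth 0.
Iteration 1: join on id=5 -> Fantasy (id 5, parent_id=2, depth 1).
Iteration 2: join on id=2 -> Card (id 2, parent_id=1, depth 2).
Iteration 3: join on id=1 -> Board (id 1, parent_id=NULL, depth 3).
Iteration 4: parent_id is NULL; no match; recursion stops.
SUM(depth) = 0 + 1 + 2 + 3 = 6.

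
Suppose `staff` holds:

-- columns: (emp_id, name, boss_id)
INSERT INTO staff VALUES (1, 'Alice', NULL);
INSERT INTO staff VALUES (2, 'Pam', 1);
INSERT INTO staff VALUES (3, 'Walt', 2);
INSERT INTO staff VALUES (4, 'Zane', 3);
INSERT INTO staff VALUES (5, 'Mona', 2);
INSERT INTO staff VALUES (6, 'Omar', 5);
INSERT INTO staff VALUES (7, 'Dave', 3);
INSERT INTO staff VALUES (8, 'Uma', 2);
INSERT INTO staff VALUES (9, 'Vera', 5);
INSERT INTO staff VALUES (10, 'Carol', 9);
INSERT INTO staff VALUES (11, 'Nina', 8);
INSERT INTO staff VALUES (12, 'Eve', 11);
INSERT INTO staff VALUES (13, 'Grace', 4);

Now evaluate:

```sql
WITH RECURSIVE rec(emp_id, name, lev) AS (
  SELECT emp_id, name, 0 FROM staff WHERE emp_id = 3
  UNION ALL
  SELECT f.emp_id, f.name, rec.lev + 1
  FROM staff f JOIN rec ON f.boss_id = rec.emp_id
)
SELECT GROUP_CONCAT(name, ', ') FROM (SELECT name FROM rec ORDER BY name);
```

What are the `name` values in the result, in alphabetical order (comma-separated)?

Dave, Grace, Walt, Zane

Base: emp_id=3 (Walt) at lev 0.
Iteration 1: rows with boss_id in {3} -> Zane (id 4, lev 1), Dave (id 7, lev 1).
Iteration 2: rows with boss_id in {4,7} -> Grace (id 13, lev 2).
Iteration 3: no rows with boss_id in {13}; recursion stops.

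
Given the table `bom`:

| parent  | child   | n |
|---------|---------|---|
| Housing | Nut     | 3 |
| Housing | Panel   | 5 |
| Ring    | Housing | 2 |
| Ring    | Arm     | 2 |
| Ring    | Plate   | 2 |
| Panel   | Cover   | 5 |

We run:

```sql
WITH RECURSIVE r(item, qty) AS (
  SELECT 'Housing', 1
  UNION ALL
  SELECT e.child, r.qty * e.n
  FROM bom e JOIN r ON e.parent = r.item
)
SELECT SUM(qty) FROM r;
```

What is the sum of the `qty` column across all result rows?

Base: (Housing, qty=1).
Iteration 1: components of {Housing} -> Nut = 1*3 = 3, Panel = 1*5 = 5.
Iteration 2: components of {Nut,Panel} -> Cover = 5*5 = 25.
Iteration 3: no further components; recursion stops.
SUM(qty) = 1 + 3 + 5 + 25 = 34.

34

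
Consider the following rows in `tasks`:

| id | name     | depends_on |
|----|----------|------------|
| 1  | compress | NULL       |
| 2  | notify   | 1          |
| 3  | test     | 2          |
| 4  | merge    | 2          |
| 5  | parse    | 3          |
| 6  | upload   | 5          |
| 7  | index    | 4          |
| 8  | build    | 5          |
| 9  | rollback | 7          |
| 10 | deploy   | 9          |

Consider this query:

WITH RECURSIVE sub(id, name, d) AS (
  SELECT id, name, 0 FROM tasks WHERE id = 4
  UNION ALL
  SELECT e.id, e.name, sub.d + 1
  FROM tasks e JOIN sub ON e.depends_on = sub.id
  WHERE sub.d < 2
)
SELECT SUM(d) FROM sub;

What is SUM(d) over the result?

3

Base: id=4 (merge) at d 0.
Iteration 1: rows with depends_on in {4} -> index (id 7, d 1).
Iteration 2: rows with depends_on in {7} -> rollback (id 9, d 2).
Iteration 3: d < 2 fails for all current rows; recursion stops.
SUM(d) = 0 + 1 + 2 = 3.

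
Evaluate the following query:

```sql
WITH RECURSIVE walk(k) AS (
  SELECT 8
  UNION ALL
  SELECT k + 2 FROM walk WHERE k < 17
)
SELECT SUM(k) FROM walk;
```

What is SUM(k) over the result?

Base: k=8.
Iteration 1: 8 < 17 holds -> k = 8 + 2 = 10.
Iteration 2: 10 < 17 holds -> k = 10 + 2 = 12.
Iteration 3: 12 < 17 holds -> k = 12 + 2 = 14.
Iteration 4: 14 < 17 holds -> k = 14 + 2 = 16.
Iteration 5: 16 < 17 holds -> k = 16 + 2 = 18.
Iteration 6: 18 < 17 fails; recursion stops.
SUM(k) = 8 + 10 + 12 + 14 + 16 + 18 = 78.

78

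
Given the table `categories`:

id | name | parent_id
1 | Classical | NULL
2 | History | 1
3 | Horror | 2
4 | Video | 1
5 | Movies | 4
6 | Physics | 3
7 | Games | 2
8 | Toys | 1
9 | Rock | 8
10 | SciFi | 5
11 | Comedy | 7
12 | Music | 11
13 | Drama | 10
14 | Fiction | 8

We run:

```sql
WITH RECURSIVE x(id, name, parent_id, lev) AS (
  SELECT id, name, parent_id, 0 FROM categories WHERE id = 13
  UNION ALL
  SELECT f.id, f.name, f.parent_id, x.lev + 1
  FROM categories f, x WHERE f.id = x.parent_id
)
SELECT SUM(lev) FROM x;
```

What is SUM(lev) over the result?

Base: id=13 (Drama), parent_id=10, lev 0.
Iteration 1: join on id=10 -> SciFi (id 10, parent_id=5, lev 1).
Iteration 2: join on id=5 -> Movies (id 5, parent_id=4, lev 2).
Iteration 3: join on id=4 -> Video (id 4, parent_id=1, lev 3).
Iteration 4: join on id=1 -> Classical (id 1, parent_id=NULL, lev 4).
Iteration 5: parent_id is NULL; no match; recursion stops.
SUM(lev) = 0 + 1 + 2 + 3 + 4 = 10.

10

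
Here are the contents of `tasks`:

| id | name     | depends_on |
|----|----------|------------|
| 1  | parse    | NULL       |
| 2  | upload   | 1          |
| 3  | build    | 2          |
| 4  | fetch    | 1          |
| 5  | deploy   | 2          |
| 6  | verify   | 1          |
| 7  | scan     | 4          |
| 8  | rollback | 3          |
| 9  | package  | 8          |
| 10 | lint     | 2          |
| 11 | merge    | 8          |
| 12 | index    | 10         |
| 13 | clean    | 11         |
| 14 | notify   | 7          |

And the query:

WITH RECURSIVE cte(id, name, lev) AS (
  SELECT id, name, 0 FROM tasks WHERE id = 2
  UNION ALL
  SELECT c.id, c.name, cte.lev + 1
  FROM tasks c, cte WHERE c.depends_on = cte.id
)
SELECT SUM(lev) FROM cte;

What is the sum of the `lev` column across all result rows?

Base: id=2 (upload) at lev 0.
Iteration 1: rows with depends_on in {2} -> build (id 3, lev 1), deploy (id 5, lev 1), lint (id 10, lev 1).
Iteration 2: rows with depends_on in {3,5,10} -> rollback (id 8, lev 2), index (id 12, lev 2).
Iteration 3: rows with depends_on in {8,12} -> package (id 9, lev 3), merge (id 11, lev 3).
Iteration 4: rows with depends_on in {9,11} -> clean (id 13, lev 4).
Iteration 5: no rows with depends_on in {13}; recursion stops.
SUM(lev) = 0 + 1 + 1 + 1 + 2 + 2 + 3 + 3 + 4 = 17.

17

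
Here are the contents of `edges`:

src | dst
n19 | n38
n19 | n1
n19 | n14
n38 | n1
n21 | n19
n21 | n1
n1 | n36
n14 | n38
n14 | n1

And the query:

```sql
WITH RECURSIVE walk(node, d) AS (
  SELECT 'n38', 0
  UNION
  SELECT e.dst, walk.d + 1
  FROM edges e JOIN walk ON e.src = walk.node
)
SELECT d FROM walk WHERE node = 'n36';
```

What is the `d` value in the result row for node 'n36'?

2

Base: (n38, d=0).
Iteration 1: edges from {n38} -> (n1, d=1).
Iteration 2: edges from {n1} -> (n36, d=2).
Iteration 3: no outgoing edges from {n36}; recursion stops.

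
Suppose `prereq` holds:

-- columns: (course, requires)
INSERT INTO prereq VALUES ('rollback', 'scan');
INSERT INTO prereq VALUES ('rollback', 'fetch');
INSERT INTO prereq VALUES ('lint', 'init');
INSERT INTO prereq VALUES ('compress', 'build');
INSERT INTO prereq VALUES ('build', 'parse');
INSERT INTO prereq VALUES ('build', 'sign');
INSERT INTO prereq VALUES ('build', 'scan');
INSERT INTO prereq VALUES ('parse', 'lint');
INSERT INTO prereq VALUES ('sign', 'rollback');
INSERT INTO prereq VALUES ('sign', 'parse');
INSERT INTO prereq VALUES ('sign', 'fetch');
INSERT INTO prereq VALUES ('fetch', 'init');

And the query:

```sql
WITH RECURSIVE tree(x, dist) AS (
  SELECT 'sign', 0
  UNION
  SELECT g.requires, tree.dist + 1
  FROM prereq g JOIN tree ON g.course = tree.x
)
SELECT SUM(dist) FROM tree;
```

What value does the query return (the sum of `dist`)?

Base: (sign, dist=0).
Iteration 1: edges from {sign} -> (fetch, dist=1), (parse, dist=1), (rollback, dist=1).
Iteration 2: edges from {fetch,parse,rollback} -> (fetch, dist=2), (init, dist=2), (lint, dist=2), (scan, dist=2).
Iteration 3: edges from {fetch,init,lint,scan} -> (init, dist=3). [UNION drops 1 duplicate row(s)]
Iteration 4: no outgoing edges from {init}; recursion stops.
SUM(dist) = 0 + 1 + 1 + 1 + 2 + 2 + 2 + 2 + 3 = 14.

14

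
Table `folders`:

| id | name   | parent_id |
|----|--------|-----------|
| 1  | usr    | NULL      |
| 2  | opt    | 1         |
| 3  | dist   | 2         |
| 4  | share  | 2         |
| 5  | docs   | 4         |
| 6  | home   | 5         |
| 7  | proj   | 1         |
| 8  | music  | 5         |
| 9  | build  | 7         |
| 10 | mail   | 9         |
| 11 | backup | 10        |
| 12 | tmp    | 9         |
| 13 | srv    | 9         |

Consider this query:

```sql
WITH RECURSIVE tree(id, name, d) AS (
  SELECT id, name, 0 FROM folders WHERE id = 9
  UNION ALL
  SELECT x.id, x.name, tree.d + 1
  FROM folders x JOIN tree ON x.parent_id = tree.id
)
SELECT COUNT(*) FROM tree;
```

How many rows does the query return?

Base: id=9 (build) at d 0.
Iteration 1: rows with parent_id in {9} -> mail (id 10, d 1), tmp (id 12, d 1), srv (id 13, d 1).
Iteration 2: rows with parent_id in {10,12,13} -> backup (id 11, d 2).
Iteration 3: no rows with parent_id in {11}; recursion stops.
Total rows emitted: 5.

5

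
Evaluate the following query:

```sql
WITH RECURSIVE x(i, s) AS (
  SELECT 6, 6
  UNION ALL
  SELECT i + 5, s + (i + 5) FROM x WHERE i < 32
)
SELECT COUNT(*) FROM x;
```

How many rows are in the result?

7

Base: i=6, s=6.
Iteration 1: 6 < 32 holds -> i = 6 + 5 = 11, s = 6 + 11 = 17.
Iteration 2: 11 < 32 holds -> i = 11 + 5 = 16, s = 17 + 16 = 33.
Iteration 3: 16 < 32 holds -> i = 16 + 5 = 21, s = 33 + 21 = 54.
Iteration 4: 21 < 32 holds -> i = 21 + 5 = 26, s = 54 + 26 = 80.
Iteration 5: 26 < 32 holds -> i = 26 + 5 = 31, s = 80 + 31 = 111.
Iteration 6: 31 < 32 holds -> i = 31 + 5 = 36, s = 111 + 36 = 147.
Iteration 7: 36 < 32 fails; recursion stops.
Total rows emitted: 7.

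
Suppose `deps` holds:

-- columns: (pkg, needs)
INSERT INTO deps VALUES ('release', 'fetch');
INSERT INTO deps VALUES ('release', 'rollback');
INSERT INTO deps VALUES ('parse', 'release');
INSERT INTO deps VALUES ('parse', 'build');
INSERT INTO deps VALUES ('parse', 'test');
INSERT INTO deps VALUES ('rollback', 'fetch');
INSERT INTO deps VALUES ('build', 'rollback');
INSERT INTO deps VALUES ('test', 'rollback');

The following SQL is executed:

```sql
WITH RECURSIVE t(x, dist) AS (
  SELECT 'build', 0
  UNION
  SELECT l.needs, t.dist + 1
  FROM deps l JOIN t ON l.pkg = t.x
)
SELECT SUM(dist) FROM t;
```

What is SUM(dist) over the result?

Base: (build, dist=0).
Iteration 1: edges from {build} -> (rollback, dist=1).
Iteration 2: edges from {rollback} -> (fetch, dist=2).
Iteration 3: no outgoing edges from {fetch}; recursion stops.
SUM(dist) = 0 + 1 + 2 = 3.

3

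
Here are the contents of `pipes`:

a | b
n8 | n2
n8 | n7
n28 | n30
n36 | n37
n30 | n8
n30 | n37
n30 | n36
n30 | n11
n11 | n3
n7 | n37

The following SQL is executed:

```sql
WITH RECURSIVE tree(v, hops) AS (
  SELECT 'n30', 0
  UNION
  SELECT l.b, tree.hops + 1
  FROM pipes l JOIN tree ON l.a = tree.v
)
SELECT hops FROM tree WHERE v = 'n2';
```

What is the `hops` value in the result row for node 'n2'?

Base: (n30, hops=0).
Iteration 1: edges from {n30} -> (n11, hops=1), (n36, hops=1), (n37, hops=1), (n8, hops=1).
Iteration 2: edges from {n11,n36,n37,n8} -> (n2, hops=2), (n3, hops=2), (n37, hops=2), (n7, hops=2).
Iteration 3: edges from {n2,n3,n37,n7} -> (n37, hops=3).
Iteration 4: no outgoing edges from {n37}; recursion stops.

2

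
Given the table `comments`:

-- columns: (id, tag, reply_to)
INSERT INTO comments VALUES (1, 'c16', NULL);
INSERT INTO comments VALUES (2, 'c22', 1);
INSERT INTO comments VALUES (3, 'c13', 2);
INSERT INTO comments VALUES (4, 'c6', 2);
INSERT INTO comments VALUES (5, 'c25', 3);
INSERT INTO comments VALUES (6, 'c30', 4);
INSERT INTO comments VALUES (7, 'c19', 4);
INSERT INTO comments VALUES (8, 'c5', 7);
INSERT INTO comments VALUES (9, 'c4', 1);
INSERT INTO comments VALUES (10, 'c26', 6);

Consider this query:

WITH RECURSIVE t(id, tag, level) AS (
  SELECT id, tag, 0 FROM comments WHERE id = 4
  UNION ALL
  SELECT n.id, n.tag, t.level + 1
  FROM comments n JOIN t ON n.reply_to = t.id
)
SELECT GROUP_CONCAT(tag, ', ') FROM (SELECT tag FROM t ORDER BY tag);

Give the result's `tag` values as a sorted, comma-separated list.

c19, c26, c30, c5, c6

Base: id=4 (c6) at level 0.
Iteration 1: rows with reply_to in {4} -> c30 (id 6, level 1), c19 (id 7, level 1).
Iteration 2: rows with reply_to in {6,7} -> c5 (id 8, level 2), c26 (id 10, level 2).
Iteration 3: no rows with reply_to in {8,10}; recursion stops.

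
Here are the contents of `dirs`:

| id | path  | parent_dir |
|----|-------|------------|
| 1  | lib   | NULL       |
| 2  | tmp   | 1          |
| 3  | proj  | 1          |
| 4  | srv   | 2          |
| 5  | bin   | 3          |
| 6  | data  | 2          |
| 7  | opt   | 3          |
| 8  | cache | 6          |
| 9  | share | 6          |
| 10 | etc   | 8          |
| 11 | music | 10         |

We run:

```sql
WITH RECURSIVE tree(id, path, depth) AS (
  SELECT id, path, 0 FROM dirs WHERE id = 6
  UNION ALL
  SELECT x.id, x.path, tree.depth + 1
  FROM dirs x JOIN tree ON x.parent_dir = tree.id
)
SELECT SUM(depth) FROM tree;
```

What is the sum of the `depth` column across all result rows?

Base: id=6 (data) at depth 0.
Iteration 1: rows with parent_dir in {6} -> cache (id 8, depth 1), share (id 9, depth 1).
Iteration 2: rows with parent_dir in {8,9} -> etc (id 10, depth 2).
Iteration 3: rows with parent_dir in {10} -> music (id 11, depth 3).
Iteration 4: no rows with parent_dir in {11}; recursion stops.
SUM(depth) = 0 + 1 + 1 + 2 + 3 = 7.

7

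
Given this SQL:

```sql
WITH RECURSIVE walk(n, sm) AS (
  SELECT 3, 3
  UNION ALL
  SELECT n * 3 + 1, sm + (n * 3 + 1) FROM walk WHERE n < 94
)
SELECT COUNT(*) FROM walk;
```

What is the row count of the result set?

4

Base: n=3, sm=3.
Iteration 1: 3 < 94 holds -> n = 3 * 3 + 1 = 10, sm = 3 + 10 = 13.
Iteration 2: 10 < 94 holds -> n = 10 * 3 + 1 = 31, sm = 13 + 31 = 44.
Iteration 3: 31 < 94 holds -> n = 31 * 3 + 1 = 94, sm = 44 + 94 = 138.
Iteration 4: 94 < 94 fails; recursion stops.
Total rows emitted: 4.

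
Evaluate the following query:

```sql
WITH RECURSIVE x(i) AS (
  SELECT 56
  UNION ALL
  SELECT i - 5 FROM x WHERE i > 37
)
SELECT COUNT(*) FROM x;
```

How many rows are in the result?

Base: i=56.
Iteration 1: 56 > 37 holds -> i = 56 - 5 = 51.
Iteration 2: 51 > 37 holds -> i = 51 - 5 = 46.
Iteration 3: 46 > 37 holds -> i = 46 - 5 = 41.
Iteration 4: 41 > 37 holds -> i = 41 - 5 = 36.
Iteration 5: 36 > 37 fails; recursion stops.
Total rows emitted: 5.

5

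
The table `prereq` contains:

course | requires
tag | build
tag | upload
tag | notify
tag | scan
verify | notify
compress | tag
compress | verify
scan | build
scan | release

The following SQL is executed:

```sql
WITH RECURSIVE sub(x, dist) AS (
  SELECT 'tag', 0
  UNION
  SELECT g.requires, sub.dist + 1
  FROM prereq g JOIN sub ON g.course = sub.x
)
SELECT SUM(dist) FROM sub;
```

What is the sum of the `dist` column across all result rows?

8

Base: (tag, dist=0).
Iteration 1: edges from {tag} -> (build, dist=1), (notify, dist=1), (scan, dist=1), (upload, dist=1).
Iteration 2: edges from {build,notify,scan,upload} -> (build, dist=2), (release, dist=2).
Iteration 3: no outgoing edges from {build,release}; recursion stops.
SUM(dist) = 0 + 1 + 1 + 1 + 1 + 2 + 2 = 8.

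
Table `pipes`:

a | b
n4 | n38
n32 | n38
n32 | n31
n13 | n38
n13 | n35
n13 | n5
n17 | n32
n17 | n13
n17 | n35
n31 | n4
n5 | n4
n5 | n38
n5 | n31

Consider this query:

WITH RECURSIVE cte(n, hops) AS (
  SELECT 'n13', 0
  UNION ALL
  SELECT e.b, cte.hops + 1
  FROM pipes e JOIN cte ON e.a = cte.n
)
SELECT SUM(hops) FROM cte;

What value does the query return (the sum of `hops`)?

Base: (n13, hops=0).
Iteration 1: edges from {n13} -> (n35, hops=1), (n38, hops=1), (n5, hops=1).
Iteration 2: edges from {n35,n38,n5} -> (n31, hops=2), (n38, hops=2), (n4, hops=2).
Iteration 3: edges from {n31,n38,n4} -> (n38, hops=3), (n4, hops=3).
Iteration 4: edges from {n38,n4} -> (n38, hops=4).
Iteration 5: no outgoing edges from {n38}; recursion stops.
SUM(hops) = 0 + 1 + 1 + 1 + 2 + 2 + 2 + 3 + 3 + 4 = 19.

19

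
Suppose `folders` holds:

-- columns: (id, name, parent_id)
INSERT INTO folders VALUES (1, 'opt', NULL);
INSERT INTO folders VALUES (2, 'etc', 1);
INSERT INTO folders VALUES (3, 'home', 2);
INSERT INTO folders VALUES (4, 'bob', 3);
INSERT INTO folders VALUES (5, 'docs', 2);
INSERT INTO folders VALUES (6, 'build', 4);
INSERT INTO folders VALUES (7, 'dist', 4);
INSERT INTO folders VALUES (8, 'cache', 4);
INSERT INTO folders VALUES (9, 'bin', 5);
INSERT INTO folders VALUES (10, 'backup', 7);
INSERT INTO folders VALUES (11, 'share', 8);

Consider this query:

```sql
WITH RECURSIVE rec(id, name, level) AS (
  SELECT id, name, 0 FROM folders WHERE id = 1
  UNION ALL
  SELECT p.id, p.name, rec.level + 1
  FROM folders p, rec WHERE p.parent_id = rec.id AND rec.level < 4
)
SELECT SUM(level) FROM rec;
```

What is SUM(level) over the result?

23

Base: id=1 (opt) at level 0.
Iteration 1: rows with parent_id in {1} -> etc (id 2, level 1).
Iteration 2: rows with parent_id in {2} -> home (id 3, level 2), docs (id 5, level 2).
Iteration 3: rows with parent_id in {3,5} -> bob (id 4, level 3), bin (id 9, level 3).
Iteration 4: rows with parent_id in {4,9} -> build (id 6, level 4), dist (id 7, level 4), cache (id 8, level 4).
Iteration 5: level < 4 fails for all current rows; recursion stops.
SUM(level) = 0 + 1 + 2 + 2 + 3 + 3 + 4 + 4 + 4 = 23.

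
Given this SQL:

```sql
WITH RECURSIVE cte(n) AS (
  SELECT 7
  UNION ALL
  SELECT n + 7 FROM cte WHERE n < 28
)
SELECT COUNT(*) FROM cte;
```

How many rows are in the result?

Base: n=7.
Iteration 1: 7 < 28 holds -> n = 7 + 7 = 14.
Iteration 2: 14 < 28 holds -> n = 14 + 7 = 21.
Iteration 3: 21 < 28 holds -> n = 21 + 7 = 28.
Iteration 4: 28 < 28 fails; recursion stops.
Total rows emitted: 4.

4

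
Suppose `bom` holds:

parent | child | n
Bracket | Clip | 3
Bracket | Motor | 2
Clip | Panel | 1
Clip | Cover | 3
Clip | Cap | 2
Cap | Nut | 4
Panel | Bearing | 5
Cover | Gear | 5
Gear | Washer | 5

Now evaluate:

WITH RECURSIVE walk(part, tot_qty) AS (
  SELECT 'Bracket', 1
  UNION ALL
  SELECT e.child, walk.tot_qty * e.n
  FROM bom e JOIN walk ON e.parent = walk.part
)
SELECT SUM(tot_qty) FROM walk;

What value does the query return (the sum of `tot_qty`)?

Base: (Bracket, tot_qty=1).
Iteration 1: components of {Bracket} -> Clip = 1*3 = 3, Motor = 1*2 = 2.
Iteration 2: components of {Clip,Motor} -> Cap = 3*2 = 6, Cover = 3*3 = 9, Panel = 3*1 = 3.
Iteration 3: components of {Cap,Cover,Panel} -> Bearing = 3*5 = 15, Gear = 9*5 = 45, Nut = 6*4 = 24.
Iteration 4: components of {Bearing,Gear,Nut} -> Washer = 45*5 = 225.
Iteration 5: no further components; recursion stops.
SUM(tot_qty) = 1 + 3 + 2 + 3 + 9 + 6 + 15 + 45 + 24 + 225 = 333.

333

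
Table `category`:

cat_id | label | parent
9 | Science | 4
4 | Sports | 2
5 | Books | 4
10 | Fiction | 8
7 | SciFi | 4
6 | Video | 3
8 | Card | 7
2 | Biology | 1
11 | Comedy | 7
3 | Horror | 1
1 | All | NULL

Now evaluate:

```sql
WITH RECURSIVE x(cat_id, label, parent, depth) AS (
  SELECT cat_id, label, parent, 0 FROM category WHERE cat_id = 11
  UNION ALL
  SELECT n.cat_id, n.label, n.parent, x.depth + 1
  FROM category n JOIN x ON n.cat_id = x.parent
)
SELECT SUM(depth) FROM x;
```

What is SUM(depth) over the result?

10

Base: cat_id=11 (Comedy), parent=7, depth 0.
Iteration 1: join on cat_id=7 -> SciFi (id 7, parent=4, depth 1).
Iteration 2: join on cat_id=4 -> Sports (id 4, parent=2, depth 2).
Iteration 3: join on cat_id=2 -> Biology (id 2, parent=1, depth 3).
Iteration 4: join on cat_id=1 -> All (id 1, parent=NULL, depth 4).
Iteration 5: parent is NULL; no match; recursion stops.
SUM(depth) = 0 + 1 + 2 + 3 + 4 = 10.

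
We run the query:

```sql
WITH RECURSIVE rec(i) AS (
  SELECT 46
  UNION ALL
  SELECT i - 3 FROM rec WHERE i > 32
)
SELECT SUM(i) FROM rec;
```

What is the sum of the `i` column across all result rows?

231

Base: i=46.
Iteration 1: 46 > 32 holds -> i = 46 - 3 = 43.
Iteration 2: 43 > 32 holds -> i = 43 - 3 = 40.
Iteration 3: 40 > 32 holds -> i = 40 - 3 = 37.
Iteration 4: 37 > 32 holds -> i = 37 - 3 = 34.
Iteration 5: 34 > 32 holds -> i = 34 - 3 = 31.
Iteration 6: 31 > 32 fails; recursion stops.
SUM(i) = 46 + 43 + 40 + 37 + 34 + 31 = 231.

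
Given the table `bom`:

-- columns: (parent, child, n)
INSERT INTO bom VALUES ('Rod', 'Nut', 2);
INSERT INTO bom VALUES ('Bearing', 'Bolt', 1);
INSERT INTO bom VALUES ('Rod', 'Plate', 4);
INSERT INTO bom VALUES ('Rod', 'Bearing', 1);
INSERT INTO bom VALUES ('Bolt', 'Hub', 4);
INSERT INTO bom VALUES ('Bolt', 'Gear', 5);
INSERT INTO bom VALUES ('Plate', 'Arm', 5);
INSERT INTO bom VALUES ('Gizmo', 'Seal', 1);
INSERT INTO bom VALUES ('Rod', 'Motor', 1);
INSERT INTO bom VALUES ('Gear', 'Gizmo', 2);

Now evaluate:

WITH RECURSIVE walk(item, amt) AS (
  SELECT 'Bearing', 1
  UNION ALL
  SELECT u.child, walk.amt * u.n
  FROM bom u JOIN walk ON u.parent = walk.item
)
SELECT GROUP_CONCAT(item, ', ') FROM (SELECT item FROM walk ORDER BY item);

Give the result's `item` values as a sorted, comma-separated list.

Bearing, Bolt, Gear, Gizmo, Hub, Seal

Base: (Bearing, amt=1).
Iteration 1: components of {Bearing} -> Bolt = 1*1 = 1.
Iteration 2: components of {Bolt} -> Gear = 1*5 = 5, Hub = 1*4 = 4.
Iteration 3: components of {Gear,Hub} -> Gizmo = 5*2 = 10.
Iteration 4: components of {Gizmo} -> Seal = 10*1 = 10.
Iteration 5: no further components; recursion stops.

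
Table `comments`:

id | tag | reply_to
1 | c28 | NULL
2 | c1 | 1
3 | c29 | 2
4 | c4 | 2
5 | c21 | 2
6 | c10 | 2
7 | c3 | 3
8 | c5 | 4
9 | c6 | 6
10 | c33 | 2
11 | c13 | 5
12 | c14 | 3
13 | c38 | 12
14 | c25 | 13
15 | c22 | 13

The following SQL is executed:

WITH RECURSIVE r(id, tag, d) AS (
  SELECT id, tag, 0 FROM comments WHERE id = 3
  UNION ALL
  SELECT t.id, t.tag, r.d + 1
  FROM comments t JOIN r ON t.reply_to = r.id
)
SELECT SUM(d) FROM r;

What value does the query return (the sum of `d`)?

Base: id=3 (c29) at d 0.
Iteration 1: rows with reply_to in {3} -> c3 (id 7, d 1), c14 (id 12, d 1).
Iteration 2: rows with reply_to in {7,12} -> c38 (id 13, d 2).
Iteration 3: rows with reply_to in {13} -> c25 (id 14, d 3), c22 (id 15, d 3).
Iteration 4: no rows with reply_to in {14,15}; recursion stops.
SUM(d) = 0 + 1 + 1 + 2 + 3 + 3 = 10.

10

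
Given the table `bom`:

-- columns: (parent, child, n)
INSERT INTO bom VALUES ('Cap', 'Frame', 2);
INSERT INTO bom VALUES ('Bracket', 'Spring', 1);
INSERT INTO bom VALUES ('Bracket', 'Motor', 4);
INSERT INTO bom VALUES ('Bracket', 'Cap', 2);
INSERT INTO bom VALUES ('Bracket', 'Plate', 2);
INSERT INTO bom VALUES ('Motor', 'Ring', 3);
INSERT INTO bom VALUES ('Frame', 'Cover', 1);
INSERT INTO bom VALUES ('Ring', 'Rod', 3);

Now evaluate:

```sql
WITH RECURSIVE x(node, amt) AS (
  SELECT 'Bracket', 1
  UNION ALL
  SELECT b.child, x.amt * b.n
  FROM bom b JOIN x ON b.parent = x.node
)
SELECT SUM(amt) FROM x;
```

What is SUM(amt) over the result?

Base: (Bracket, amt=1).
Iteration 1: components of {Bracket} -> Cap = 1*2 = 2, Motor = 1*4 = 4, Plate = 1*2 = 2, Spring = 1*1 = 1.
Iteration 2: components of {Cap,Motor,Plate,Spring} -> Frame = 2*2 = 4, Ring = 4*3 = 12.
Iteration 3: components of {Frame,Ring} -> Cover = 4*1 = 4, Rod = 12*3 = 36.
Iteration 4: no further components; recursion stops.
SUM(amt) = 1 + 1 + 2 + 4 + 2 + 4 + 12 + 4 + 36 = 66.

66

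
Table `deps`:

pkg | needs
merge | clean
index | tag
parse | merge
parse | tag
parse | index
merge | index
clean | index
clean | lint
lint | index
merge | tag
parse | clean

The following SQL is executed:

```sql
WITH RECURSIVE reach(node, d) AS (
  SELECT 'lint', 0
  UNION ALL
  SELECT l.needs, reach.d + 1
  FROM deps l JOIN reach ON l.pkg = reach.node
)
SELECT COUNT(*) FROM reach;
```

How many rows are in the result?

Base: (lint, d=0).
Iteration 1: edges from {lint} -> (index, d=1).
Iteration 2: edges from {index} -> (tag, d=2).
Iteration 3: no outgoing edges from {tag}; recursion stops.
Total rows emitted: 3.

3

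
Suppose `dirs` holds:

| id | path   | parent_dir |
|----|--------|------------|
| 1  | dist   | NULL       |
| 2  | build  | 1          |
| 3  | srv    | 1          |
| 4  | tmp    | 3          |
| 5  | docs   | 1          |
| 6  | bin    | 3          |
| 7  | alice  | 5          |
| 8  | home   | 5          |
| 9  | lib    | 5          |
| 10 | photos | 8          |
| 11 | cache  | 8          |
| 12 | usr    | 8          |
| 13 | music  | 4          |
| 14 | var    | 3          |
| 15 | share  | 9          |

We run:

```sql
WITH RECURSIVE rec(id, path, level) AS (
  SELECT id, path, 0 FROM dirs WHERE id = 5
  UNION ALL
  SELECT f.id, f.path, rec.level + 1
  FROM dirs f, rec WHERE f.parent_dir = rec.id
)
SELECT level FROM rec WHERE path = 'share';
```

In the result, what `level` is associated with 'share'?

Base: id=5 (docs) at level 0.
Iteration 1: rows with parent_dir in {5} -> alice (id 7, level 1), home (id 8, level 1), lib (id 9, level 1).
Iteration 2: rows with parent_dir in {7,8,9} -> photos (id 10, level 2), cache (id 11, level 2), usr (id 12, level 2), share (id 15, level 2).
Iteration 3: no rows with parent_dir in {10,11,12,15}; recursion stops.

2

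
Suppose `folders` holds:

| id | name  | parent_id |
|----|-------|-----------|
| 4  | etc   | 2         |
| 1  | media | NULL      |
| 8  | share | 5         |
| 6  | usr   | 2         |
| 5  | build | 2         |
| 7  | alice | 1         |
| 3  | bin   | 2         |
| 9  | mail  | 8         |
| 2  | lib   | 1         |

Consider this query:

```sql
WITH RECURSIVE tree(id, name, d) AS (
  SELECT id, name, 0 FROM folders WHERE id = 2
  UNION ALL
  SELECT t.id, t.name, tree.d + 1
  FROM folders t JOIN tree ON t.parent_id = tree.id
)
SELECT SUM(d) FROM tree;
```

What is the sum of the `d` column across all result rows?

Base: id=2 (lib) at d 0.
Iteration 1: rows with parent_id in {2} -> bin (id 3, d 1), etc (id 4, d 1), build (id 5, d 1), usr (id 6, d 1).
Iteration 2: rows with parent_id in {3,4,5,6} -> share (id 8, d 2).
Iteration 3: rows with parent_id in {8} -> mail (id 9, d 3).
Iteration 4: no rows with parent_id in {9}; recursion stops.
SUM(d) = 0 + 1 + 1 + 1 + 1 + 2 + 3 = 9.

9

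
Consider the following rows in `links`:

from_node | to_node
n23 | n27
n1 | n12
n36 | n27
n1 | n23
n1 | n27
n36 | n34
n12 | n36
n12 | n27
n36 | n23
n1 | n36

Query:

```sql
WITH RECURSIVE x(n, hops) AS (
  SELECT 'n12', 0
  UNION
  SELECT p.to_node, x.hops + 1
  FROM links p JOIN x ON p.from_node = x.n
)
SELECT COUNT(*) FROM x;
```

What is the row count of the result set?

7

Base: (n12, hops=0).
Iteration 1: edges from {n12} -> (n27, hops=1), (n36, hops=1).
Iteration 2: edges from {n27,n36} -> (n23, hops=2), (n27, hops=2), (n34, hops=2).
Iteration 3: edges from {n23,n27,n34} -> (n27, hops=3).
Iteration 4: no outgoing edges from {n27}; recursion stops.
Total rows emitted: 7.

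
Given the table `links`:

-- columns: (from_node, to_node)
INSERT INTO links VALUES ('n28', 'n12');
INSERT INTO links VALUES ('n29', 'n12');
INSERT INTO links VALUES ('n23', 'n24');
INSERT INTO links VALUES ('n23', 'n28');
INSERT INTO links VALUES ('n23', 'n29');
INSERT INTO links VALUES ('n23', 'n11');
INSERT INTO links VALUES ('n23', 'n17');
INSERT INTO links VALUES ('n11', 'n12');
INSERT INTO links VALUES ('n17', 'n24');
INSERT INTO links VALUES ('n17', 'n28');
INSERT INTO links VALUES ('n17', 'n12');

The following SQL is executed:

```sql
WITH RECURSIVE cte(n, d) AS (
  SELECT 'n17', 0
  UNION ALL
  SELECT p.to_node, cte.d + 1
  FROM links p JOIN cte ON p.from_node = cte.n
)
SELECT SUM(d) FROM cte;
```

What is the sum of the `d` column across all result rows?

Base: (n17, d=0).
Iteration 1: edges from {n17} -> (n12, d=1), (n24, d=1), (n28, d=1).
Iteration 2: edges from {n12,n24,n28} -> (n12, d=2).
Iteration 3: no outgoing edges from {n12}; recursion stops.
SUM(d) = 0 + 1 + 1 + 1 + 2 = 5.

5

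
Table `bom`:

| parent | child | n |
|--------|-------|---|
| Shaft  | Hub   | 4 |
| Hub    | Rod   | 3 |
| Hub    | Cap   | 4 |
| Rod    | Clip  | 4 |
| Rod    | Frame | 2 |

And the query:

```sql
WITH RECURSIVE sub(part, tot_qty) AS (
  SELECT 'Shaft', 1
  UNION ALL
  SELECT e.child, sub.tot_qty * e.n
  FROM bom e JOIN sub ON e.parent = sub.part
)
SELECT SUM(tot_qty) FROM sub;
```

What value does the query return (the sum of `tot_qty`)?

105

Base: (Shaft, tot_qty=1).
Iteration 1: components of {Shaft} -> Hub = 1*4 = 4.
Iteration 2: components of {Hub} -> Cap = 4*4 = 16, Rod = 4*3 = 12.
Iteration 3: components of {Cap,Rod} -> Clip = 12*4 = 48, Frame = 12*2 = 24.
Iteration 4: no further components; recursion stops.
SUM(tot_qty) = 1 + 4 + 12 + 16 + 48 + 24 = 105.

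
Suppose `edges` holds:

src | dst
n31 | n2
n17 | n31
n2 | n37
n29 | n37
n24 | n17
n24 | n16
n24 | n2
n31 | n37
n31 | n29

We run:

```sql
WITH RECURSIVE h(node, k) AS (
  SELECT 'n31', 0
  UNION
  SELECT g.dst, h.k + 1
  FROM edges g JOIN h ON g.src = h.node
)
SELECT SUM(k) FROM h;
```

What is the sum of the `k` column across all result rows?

5

Base: (n31, k=0).
Iteration 1: edges from {n31} -> (n2, k=1), (n29, k=1), (n37, k=1).
Iteration 2: edges from {n2,n29,n37} -> (n37, k=2). [UNION drops 1 duplicate row(s)]
Iteration 3: no outgoing edges from {n37}; recursion stops.
SUM(k) = 0 + 1 + 1 + 1 + 2 = 5.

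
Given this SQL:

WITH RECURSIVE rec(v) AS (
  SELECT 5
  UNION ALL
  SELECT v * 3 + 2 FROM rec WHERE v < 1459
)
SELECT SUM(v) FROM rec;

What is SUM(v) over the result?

6551

Base: v=5.
Iteration 1: 5 < 1459 holds -> v = 5 * 3 + 2 = 17.
Iteration 2: 17 < 1459 holds -> v = 17 * 3 + 2 = 53.
Iteration 3: 53 < 1459 holds -> v = 53 * 3 + 2 = 161.
Iteration 4: 161 < 1459 holds -> v = 161 * 3 + 2 = 485.
Iteration 5: 485 < 1459 holds -> v = 485 * 3 + 2 = 1457.
Iteration 6: 1457 < 1459 holds -> v = 1457 * 3 + 2 = 4373.
Iteration 7: 4373 < 1459 fails; recursion stops.
SUM(v) = 5 + 17 + 53 + 161 + 485 + 1457 + 4373 = 6551.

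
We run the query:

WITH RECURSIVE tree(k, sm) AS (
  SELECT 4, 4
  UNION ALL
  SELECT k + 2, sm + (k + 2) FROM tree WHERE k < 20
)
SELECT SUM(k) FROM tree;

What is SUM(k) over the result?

108

Base: k=4, sm=4.
Iteration 1: 4 < 20 holds -> k = 4 + 2 = 6, sm = 4 + 6 = 10.
Iteration 2: 6 < 20 holds -> k = 6 + 2 = 8, sm = 10 + 8 = 18.
Iteration 3: 8 < 20 holds -> k = 8 + 2 = 10, sm = 18 + 10 = 28.
Iteration 4: 10 < 20 holds -> k = 10 + 2 = 12, sm = 28 + 12 = 40.
Iteration 5: 12 < 20 holds -> k = 12 + 2 = 14, sm = 40 + 14 = 54.
Iteration 6: 14 < 20 holds -> k = 14 + 2 = 16, sm = 54 + 16 = 70.
Iteration 7: 16 < 20 holds -> k = 16 + 2 = 18, sm = 70 + 18 = 88.
Iteration 8: 18 < 20 holds -> k = 18 + 2 = 20, sm = 88 + 20 = 108.
Iteration 9: 20 < 20 fails; recursion stops.
SUM(k) = 4 + 6 + 8 + 10 + 12 + 14 + 16 + 18 + 20 = 108.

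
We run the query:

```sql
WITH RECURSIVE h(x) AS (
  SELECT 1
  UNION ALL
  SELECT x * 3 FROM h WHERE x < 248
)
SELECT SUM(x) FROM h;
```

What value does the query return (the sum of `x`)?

Base: x=1.
Iteration 1: 1 < 248 holds -> x = 1 * 3 = 3.
Iteration 2: 3 < 248 holds -> x = 3 * 3 = 9.
Iteration 3: 9 < 248 holds -> x = 9 * 3 = 27.
Iteration 4: 27 < 248 holds -> x = 27 * 3 = 81.
Iteration 5: 81 < 248 holds -> x = 81 * 3 = 243.
Iteration 6: 243 < 248 holds -> x = 243 * 3 = 729.
Iteration 7: 729 < 248 fails; recursion stops.
SUM(x) = 1 + 3 + 9 + 27 + 81 + 243 + 729 = 1093.

1093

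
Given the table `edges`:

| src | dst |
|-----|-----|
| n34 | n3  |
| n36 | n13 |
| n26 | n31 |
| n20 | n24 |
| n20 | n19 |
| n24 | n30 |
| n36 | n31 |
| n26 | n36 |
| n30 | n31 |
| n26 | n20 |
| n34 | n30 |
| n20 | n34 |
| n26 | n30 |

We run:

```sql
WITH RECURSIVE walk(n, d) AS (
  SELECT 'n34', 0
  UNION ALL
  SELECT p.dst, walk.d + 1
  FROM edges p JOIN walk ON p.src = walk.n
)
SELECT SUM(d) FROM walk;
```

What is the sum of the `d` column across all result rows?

Base: (n34, d=0).
Iteration 1: edges from {n34} -> (n3, d=1), (n30, d=1).
Iteration 2: edges from {n3,n30} -> (n31, d=2).
Iteration 3: no outgoing edges from {n31}; recursion stops.
SUM(d) = 0 + 1 + 1 + 2 = 4.

4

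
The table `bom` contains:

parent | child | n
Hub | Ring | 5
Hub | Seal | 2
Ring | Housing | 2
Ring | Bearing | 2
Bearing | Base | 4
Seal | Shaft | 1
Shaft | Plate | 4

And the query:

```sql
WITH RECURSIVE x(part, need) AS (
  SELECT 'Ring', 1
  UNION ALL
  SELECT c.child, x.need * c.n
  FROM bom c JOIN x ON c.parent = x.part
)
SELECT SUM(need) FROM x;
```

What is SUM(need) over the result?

13

Base: (Ring, need=1).
Iteration 1: components of {Ring} -> Bearing = 1*2 = 2, Housing = 1*2 = 2.
Iteration 2: components of {Bearing,Housing} -> Base = 2*4 = 8.
Iteration 3: no further components; recursion stops.
SUM(need) = 1 + 2 + 2 + 8 = 13.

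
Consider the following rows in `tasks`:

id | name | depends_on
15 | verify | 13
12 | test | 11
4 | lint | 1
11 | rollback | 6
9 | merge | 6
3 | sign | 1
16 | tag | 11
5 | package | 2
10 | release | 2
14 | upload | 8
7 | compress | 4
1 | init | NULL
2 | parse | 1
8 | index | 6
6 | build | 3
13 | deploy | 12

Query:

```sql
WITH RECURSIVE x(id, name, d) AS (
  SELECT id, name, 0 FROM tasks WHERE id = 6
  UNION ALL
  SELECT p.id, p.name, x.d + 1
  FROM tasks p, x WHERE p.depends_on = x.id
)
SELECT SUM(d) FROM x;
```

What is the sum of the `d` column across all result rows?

Base: id=6 (build) at d 0.
Iteration 1: rows with depends_on in {6} -> index (id 8, d 1), merge (id 9, d 1), rollback (id 11, d 1).
Iteration 2: rows with depends_on in {8,9,11} -> test (id 12, d 2), upload (id 14, d 2), tag (id 16, d 2).
Iteration 3: rows with depends_on in {12,14,16} -> deploy (id 13, d 3).
Iteration 4: rows with depends_on in {13} -> verify (id 15, d 4).
Iteration 5: no rows with depends_on in {15}; recursion stops.
SUM(d) = 0 + 1 + 1 + 1 + 2 + 2 + 2 + 3 + 4 = 16.

16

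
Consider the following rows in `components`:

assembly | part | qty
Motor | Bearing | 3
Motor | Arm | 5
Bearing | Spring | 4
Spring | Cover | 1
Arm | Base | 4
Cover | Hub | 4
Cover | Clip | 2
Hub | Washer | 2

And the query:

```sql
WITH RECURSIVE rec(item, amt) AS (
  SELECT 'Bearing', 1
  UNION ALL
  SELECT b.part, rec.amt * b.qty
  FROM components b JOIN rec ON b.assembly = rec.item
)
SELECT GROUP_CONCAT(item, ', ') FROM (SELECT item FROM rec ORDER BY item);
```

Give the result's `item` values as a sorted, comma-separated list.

Bearing, Clip, Cover, Hub, Spring, Washer

Base: (Bearing, amt=1).
Iteration 1: components of {Bearing} -> Spring = 1*4 = 4.
Iteration 2: components of {Spring} -> Cover = 4*1 = 4.
Iteration 3: components of {Cover} -> Clip = 4*2 = 8, Hub = 4*4 = 16.
Iteration 4: components of {Clip,Hub} -> Washer = 16*2 = 32.
Iteration 5: no further components; recursion stops.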